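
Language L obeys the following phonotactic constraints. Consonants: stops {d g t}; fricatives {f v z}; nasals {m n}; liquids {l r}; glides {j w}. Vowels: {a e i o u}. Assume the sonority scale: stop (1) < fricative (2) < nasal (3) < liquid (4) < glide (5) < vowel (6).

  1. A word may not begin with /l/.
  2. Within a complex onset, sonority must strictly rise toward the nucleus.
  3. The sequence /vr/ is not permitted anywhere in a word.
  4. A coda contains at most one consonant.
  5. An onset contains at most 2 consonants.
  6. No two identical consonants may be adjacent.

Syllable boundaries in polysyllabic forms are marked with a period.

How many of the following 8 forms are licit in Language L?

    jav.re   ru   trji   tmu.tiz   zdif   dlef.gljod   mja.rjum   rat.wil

4

jav.re — violates constraint 3: contains banned sequence /vr/ → illicit
ru — σ1 onset /r/, coda /∅/ ok → licit
trji — violates constraint 5: syllable 1 onset /trj/ has 3 consonants (> 2) → illicit
tmu.tiz — σ1 onset /tm/ (1→3 rises), coda /∅/ ok; σ2 onset /t/, coda /z/ ok → licit
zdif — violates constraint 2: syllable 1 onset /zd/: /z/ (fricative, 2) → /d/ (stop, 1) does not rise → illicit
dlef.gljod — violates constraint 5: syllable 2 onset /glj/ has 3 consonants (> 2) → illicit
mja.rjum — σ1 onset /mj/ (3→5 rises), coda /∅/ ok; σ2 onset /rj/ (4→5 rises), coda /m/ ok → licit
rat.wil — σ1 onset /r/, coda /t/ ok; σ2 onset /w/, coda /l/ ok → licit
Licit: ru, tmu.tiz, mja.rjum, rat.wil → 4.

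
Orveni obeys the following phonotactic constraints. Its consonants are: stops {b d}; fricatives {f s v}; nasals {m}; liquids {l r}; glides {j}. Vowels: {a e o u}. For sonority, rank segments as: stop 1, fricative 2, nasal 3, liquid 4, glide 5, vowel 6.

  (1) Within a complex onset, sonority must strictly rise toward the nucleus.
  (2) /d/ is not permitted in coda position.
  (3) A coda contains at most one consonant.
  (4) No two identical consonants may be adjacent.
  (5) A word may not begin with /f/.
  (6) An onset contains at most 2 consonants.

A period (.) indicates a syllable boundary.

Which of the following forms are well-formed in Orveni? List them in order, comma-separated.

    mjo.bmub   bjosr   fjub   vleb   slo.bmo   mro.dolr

mjo.bmub — σ1 onset /mj/ (3→5 rises), coda /∅/ ok; σ2 onset /bm/ (1→3 rises), coda /b/ ok → well-formed
bjosr — violates constraint 3: syllable 1 coda /sr/ has 2 consonants (> 1) → ill-formed
fjub — violates constraint 5: word begins with /f/ → ill-formed
vleb — σ1 onset /vl/ (2→4 rises), coda /b/ ok → well-formed
slo.bmo — σ1 onset /sl/ (2→4 rises), coda /∅/ ok; σ2 onset /bm/ (1→3 rises), coda /∅/ ok → well-formed
mro.dolr — violates constraint 3: syllable 2 coda /lr/ has 2 consonants (> 1) → ill-formed

mjo.bmub, vleb, slo.bmo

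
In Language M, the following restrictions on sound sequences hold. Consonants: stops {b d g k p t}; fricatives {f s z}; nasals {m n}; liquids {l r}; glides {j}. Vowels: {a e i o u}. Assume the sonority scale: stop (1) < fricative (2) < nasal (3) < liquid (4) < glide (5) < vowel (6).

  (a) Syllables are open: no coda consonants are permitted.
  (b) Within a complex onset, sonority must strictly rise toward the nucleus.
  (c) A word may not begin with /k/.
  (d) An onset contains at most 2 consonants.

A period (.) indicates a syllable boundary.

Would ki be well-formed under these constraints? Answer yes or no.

ki — violates constraint (c): word begins with /k/ → ill-formed

no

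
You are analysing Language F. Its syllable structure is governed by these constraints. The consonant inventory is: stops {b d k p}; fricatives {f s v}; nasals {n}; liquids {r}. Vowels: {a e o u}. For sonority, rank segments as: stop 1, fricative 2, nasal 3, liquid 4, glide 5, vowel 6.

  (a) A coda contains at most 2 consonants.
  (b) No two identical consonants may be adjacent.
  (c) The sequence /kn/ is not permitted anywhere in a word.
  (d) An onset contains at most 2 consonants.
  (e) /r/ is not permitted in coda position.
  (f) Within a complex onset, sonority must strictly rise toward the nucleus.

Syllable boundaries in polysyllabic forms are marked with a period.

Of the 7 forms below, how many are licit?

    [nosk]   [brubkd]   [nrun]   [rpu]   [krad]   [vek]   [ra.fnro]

[nosk] — σ1 onset /n/, coda /sk/ (2C) ok → licit
[brubkd] — violates constraint (a): syllable 1 coda /bkd/ has 3 consonants (> 2) → illicit
[nrun] — σ1 onset /nr/ (3→4 rises), coda /n/ ok → licit
[rpu] — violates constraint (f): syllable 1 onset /rp/: /r/ (liquid, 4) → /p/ (stop, 1) does not rise → illicit
[krad] — σ1 onset /kr/ (1→4 rises), coda /d/ ok → licit
[vek] — σ1 onset /v/, coda /k/ ok → licit
[ra.fnro] — violates constraint (d): syllable 2 onset /fnr/ has 3 consonants (> 2) → illicit
Licit: [nosk], [nrun], [krad], [vek] → 4.

4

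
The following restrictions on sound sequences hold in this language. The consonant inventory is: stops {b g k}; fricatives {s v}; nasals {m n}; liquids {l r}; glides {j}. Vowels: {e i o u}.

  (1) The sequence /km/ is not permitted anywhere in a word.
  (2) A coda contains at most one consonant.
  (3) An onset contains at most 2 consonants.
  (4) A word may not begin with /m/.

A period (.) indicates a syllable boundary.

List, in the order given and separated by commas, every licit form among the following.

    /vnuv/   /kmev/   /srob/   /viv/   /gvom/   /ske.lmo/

/vnuv/ — σ1 onset /vn/ (2C), coda /v/ ok → licit
/kmev/ — violates constraint 1: contains banned sequence /km/ → illicit
/srob/ — σ1 onset /sr/ (2C), coda /b/ ok → licit
/viv/ — σ1 onset /v/, coda /v/ ok → licit
/gvom/ — σ1 onset /gv/ (2C), coda /m/ ok → licit
/ske.lmo/ — σ1 onset /sk/ (2C), coda /∅/ ok; σ2 onset /lm/ (2C), coda /∅/ ok → licit

/vnuv/, /srob/, /viv/, /gvom/, /ske.lmo/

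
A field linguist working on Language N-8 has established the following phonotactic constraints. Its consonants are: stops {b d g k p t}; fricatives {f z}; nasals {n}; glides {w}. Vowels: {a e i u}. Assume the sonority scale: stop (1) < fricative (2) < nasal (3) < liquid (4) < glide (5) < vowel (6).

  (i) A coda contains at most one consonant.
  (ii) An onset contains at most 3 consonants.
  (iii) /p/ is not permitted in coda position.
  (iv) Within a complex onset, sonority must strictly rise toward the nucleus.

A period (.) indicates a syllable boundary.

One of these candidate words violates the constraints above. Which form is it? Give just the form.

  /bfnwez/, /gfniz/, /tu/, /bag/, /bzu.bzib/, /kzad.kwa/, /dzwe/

/bfnwez/

/bfnwez/ — violates constraint (ii): syllable 1 onset /bfnw/ has 4 consonants (> 3) → illicit
/gfniz/ — σ1 onset /gfn/ (1→2→3 rises), coda /z/ ok → licit
/tu/ — σ1 onset /t/, coda /∅/ ok → licit
/bag/ — σ1 onset /b/, coda /g/ ok → licit
/bzu.bzib/ — σ1 onset /bz/ (1→2 rises), coda /∅/ ok; σ2 onset /bz/ (1→2 rises), coda /b/ ok → licit
/kzad.kwa/ — σ1 onset /kz/ (1→2 rises), coda /d/ ok; σ2 onset /kw/ (1→5 rises), coda /∅/ ok → licit
/dzwe/ — σ1 onset /dzw/ (1→2→5 rises), coda /∅/ ok → licit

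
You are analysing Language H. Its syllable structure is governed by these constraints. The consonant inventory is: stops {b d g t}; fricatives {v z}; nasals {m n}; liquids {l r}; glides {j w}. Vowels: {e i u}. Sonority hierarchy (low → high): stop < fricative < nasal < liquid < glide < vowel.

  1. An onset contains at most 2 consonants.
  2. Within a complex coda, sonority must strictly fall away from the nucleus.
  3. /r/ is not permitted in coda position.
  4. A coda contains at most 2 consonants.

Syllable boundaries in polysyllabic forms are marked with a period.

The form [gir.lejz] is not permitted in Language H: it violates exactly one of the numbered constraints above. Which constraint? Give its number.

[gir.lejz]: syllable 1 coda contains /r/.
This is a violation of constraint 3: "/r/ is not permitted in coda position."
The remaining constraints (1, 2, 4) are satisfied.

3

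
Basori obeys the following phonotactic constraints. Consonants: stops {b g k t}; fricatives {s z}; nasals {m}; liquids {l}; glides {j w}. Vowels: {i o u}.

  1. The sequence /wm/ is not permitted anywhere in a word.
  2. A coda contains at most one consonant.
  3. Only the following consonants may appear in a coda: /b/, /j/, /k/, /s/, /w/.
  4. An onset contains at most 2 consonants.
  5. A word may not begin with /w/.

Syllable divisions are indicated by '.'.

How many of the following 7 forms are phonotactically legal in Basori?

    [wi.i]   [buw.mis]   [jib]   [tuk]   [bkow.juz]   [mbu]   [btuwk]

[wi.i] — violates constraint 5: word begins with /w/ → phonotactically illegal
[buw.mis] — violates constraint 1: contains banned sequence /wm/ → phonotactically illegal
[jib] — σ1 onset /j/, coda /b/ ok → phonotactically legal
[tuk] — σ1 onset /t/, coda /k/ ok → phonotactically legal
[bkow.juz] — violates constraint 3: syllable 2 coda contains /z/, which is not a licensed coda consonant → phonotactically illegal
[mbu] — σ1 onset /mb/ (2C), coda /∅/ ok → phonotactically legal
[btuwk] — violates constraint 2: syllable 1 coda /wk/ has 2 consonants (> 1) → phonotactically illegal
Phonotactically legal: [jib], [tuk], [mbu] → 3.

3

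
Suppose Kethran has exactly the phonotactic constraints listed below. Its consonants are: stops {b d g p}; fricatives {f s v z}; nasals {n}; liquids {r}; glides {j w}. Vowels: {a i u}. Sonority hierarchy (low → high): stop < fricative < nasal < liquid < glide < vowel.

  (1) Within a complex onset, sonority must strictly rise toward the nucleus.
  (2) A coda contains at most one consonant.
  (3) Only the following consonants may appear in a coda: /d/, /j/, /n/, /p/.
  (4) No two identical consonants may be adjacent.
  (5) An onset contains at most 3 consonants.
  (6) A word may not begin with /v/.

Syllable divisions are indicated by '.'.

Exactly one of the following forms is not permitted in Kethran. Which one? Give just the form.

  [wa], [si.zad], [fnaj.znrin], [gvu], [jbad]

[wa] — σ1 onset /w/, coda /∅/ ok → permitted
[si.zad] — σ1 onset /s/, coda /∅/ ok; σ2 onset /z/, coda /d/ ok → permitted
[fnaj.znrin] — σ1 onset /fn/ (2→3 rises), coda /j/ ok; σ2 onset /znr/ (2→3→4 rises), coda /n/ ok → permitted
[gvu] — σ1 onset /gv/ (1→2 rises), coda /∅/ ok → permitted
[jbad] — violates constraint 1: syllable 1 onset /jb/: /j/ (glide, 5) → /b/ (stop, 1) does not rise → not permitted

[jbad]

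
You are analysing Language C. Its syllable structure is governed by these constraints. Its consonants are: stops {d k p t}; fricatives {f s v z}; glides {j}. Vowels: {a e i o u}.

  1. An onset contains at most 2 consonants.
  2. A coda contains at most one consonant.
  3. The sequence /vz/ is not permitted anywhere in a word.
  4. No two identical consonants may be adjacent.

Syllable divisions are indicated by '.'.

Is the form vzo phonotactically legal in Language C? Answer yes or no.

vzo — violates constraint 3: contains banned sequence /vz/ → phonotactically illegal

no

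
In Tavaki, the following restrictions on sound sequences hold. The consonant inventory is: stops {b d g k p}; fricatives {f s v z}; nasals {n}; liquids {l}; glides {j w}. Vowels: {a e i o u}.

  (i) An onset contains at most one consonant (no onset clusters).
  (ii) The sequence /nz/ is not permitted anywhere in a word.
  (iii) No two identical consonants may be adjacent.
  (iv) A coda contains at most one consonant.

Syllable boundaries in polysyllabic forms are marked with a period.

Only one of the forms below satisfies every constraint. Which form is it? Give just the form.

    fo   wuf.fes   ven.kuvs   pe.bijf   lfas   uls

fo

fo — σ1 onset /f/, coda /∅/ ok → phonotactically legal
wuf.fes — violates constraint (iii): adjacent identical consonants /ff/ → phonotactically illegal
ven.kuvs — violates constraint (iv): syllable 2 coda /vs/ has 2 consonants (> 1) → phonotactically illegal
pe.bijf — violates constraint (iv): syllable 2 coda /jf/ has 2 consonants (> 1) → phonotactically illegal
lfas — violates constraint (i): syllable 1 onset /lf/ has 2 consonants (> 1) → phonotactically illegal
uls — violates constraint (iv): syllable 1 coda /ls/ has 2 consonants (> 1) → phonotactically illegal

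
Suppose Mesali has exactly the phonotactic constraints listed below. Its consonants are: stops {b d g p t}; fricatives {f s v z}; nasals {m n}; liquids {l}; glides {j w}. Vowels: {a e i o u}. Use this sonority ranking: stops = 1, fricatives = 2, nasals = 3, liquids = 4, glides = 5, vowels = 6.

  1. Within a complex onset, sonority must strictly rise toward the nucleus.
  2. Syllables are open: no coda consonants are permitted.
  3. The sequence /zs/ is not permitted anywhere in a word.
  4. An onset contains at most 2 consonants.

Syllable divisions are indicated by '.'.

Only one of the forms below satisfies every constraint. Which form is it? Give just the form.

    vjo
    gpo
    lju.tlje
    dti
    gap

vjo — σ1 onset /vj/ (2→5 rises), coda /∅/ ok → licit
gpo — violates constraint 1: syllable 1 onset /gp/: /g/ (stop, 1) → /p/ (stop, 1) does not rise → illicit
lju.tlje — violates constraint 4: syllable 2 onset /tlj/ has 3 consonants (> 2) → illicit
dti — violates constraint 1: syllable 1 onset /dt/: /d/ (stop, 1) → /t/ (stop, 1) does not rise → illicit
gap — violates constraint 2: syllable 1 coda /p/ has 1 consonant (> 0) → illicit

vjo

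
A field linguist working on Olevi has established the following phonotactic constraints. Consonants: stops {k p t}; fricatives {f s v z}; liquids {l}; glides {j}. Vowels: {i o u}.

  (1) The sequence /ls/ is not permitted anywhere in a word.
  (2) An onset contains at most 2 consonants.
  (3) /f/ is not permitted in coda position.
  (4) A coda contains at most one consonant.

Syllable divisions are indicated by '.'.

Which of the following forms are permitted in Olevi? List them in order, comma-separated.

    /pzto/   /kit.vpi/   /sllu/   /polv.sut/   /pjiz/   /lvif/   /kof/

/pzto/ — violates constraint 2: syllable 1 onset /pzt/ has 3 consonants (> 2) → not permitted
/kit.vpi/ — σ1 onset /k/, coda /t/ ok; σ2 onset /vp/ (2C), coda /∅/ ok → permitted
/sllu/ — violates constraint 2: syllable 1 onset /sll/ has 3 consonants (> 2) → not permitted
/polv.sut/ — violates constraint 4: syllable 1 coda /lv/ has 2 consonants (> 1) → not permitted
/pjiz/ — σ1 onset /pj/ (2C), coda /z/ ok → permitted
/lvif/ — violates constraint 3: syllable 1 coda contains /f/ → not permitted
/kof/ — violates constraint 3: syllable 1 coda contains /f/ → not permitted

/kit.vpi/, /pjiz/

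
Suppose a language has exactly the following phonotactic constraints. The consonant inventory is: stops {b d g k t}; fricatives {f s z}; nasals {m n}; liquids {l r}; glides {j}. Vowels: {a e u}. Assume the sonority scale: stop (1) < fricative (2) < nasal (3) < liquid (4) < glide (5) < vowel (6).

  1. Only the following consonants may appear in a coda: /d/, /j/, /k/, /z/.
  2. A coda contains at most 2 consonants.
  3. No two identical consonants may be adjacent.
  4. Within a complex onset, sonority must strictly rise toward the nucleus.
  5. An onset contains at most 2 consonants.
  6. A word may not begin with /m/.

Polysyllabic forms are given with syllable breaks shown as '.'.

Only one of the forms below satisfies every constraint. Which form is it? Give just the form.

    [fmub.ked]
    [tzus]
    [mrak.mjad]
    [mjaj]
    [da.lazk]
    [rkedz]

[fmub.ked] — violates constraint 1: syllable 1 coda contains /b/, which is not a licensed coda consonant → ill-formed
[tzus] — violates constraint 1: syllable 1 coda contains /s/, which is not a licensed coda consonant → ill-formed
[mrak.mjad] — violates constraint 6: word begins with /m/ → ill-formed
[mjaj] — violates constraint 6: word begins with /m/ → ill-formed
[da.lazk] — σ1 onset /d/, coda /∅/ ok; σ2 onset /l/, coda /zk/ (2C) ok → well-formed
[rkedz] — violates constraint 4: syllable 1 onset /rk/: /r/ (liquid, 4) → /k/ (stop, 1) does not rise → ill-formed

[da.lazk]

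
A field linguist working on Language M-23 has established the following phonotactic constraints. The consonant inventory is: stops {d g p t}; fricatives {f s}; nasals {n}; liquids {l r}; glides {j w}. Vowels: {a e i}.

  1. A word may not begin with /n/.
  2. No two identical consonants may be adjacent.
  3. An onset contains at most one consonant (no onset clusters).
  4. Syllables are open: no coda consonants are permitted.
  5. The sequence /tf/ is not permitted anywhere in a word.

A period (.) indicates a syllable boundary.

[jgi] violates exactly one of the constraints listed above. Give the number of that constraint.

[jgi]: syllable 1 onset /jg/ has 2 consonants (> 1).
This is a violation of constraint 3: "An onset contains at most one consonant (no onset clusters)."
The remaining constraints (1, 2, 4, 5) are satisfied.

3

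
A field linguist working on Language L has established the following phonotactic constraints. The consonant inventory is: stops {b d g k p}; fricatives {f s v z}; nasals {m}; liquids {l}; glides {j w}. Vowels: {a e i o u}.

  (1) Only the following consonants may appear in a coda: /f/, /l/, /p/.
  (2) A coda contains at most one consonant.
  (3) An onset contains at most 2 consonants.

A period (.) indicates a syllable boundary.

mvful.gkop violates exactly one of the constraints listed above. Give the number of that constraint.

3

mvful.gkop: syllable 1 onset /mvf/ has 3 consonants (> 2).
This is a violation of constraint 3: "An onset contains at most 2 consonants."
The remaining constraints (1, 2) are satisfied.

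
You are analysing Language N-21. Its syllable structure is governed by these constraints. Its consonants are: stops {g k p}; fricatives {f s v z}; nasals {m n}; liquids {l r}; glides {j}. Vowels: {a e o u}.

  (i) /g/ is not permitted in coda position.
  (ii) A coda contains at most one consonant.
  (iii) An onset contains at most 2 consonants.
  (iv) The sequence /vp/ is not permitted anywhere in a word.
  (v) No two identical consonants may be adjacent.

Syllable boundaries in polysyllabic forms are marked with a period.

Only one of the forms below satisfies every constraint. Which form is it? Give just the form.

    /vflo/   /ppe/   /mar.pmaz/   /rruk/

/mar.pmaz/

/vflo/ — violates constraint (iii): syllable 1 onset /vfl/ has 3 consonants (> 2) → illicit
/ppe/ — violates constraint (v): adjacent identical consonants /pp/ → illicit
/mar.pmaz/ — σ1 onset /m/, coda /r/ ok; σ2 onset /pm/ (2C), coda /z/ ok → licit
/rruk/ — violates constraint (v): adjacent identical consonants /rr/ → illicit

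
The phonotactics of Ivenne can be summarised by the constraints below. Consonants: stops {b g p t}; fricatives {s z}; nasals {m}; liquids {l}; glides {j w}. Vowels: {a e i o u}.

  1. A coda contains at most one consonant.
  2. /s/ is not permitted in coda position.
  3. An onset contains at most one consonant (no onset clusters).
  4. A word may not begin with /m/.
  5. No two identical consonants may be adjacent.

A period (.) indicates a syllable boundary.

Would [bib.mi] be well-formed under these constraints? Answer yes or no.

[bib.mi] — σ1 onset /b/, coda /b/ ok; σ2 onset /m/, coda /∅/ ok → well-formed

yes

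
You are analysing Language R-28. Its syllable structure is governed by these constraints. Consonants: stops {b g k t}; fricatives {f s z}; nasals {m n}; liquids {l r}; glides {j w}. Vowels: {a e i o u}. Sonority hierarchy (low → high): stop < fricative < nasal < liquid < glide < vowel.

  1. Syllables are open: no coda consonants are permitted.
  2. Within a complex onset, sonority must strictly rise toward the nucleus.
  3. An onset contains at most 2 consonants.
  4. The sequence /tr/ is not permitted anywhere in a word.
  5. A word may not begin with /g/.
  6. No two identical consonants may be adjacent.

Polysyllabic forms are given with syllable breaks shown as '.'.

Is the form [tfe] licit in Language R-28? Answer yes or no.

yes

[tfe] — σ1 onset /tf/ (1→2 rises), coda /∅/ ok → licit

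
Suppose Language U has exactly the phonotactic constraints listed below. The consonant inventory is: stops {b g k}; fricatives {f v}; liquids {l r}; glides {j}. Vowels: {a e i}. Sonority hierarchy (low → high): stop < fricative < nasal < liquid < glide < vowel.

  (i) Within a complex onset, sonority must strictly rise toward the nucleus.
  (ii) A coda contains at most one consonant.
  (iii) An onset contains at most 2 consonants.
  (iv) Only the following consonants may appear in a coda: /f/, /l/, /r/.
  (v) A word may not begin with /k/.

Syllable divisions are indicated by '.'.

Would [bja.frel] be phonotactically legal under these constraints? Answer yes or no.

yes

[bja.frel] — σ1 onset /bj/ (1→5 rises), coda /∅/ ok; σ2 onset /fr/ (2→4 rises), coda /l/ ok → phonotactically legal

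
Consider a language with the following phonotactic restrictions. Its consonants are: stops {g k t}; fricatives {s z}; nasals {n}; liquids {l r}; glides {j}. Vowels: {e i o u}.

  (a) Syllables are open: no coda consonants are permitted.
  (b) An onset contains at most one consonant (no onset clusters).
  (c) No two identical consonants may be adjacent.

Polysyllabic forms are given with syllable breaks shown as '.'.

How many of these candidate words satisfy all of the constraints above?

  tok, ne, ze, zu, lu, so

5

tok — violates constraint (a): syllable 1 coda /k/ has 1 consonant (> 0) → illicit
ne — σ1 onset /n/, coda /∅/ ok → licit
ze — σ1 onset /z/, coda /∅/ ok → licit
zu — σ1 onset /z/, coda /∅/ ok → licit
lu — σ1 onset /l/, coda /∅/ ok → licit
so — σ1 onset /s/, coda /∅/ ok → licit
Licit: ne, ze, zu, lu, so → 5.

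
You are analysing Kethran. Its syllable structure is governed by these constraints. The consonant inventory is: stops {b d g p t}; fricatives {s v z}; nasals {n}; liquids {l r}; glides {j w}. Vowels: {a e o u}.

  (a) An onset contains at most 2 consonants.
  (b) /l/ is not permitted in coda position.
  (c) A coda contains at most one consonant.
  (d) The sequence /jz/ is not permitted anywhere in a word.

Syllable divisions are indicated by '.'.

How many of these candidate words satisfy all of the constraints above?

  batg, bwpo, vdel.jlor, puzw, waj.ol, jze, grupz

batg — violates constraint (c): syllable 1 coda /tg/ has 2 consonants (> 1) → illicit
bwpo — violates constraint (a): syllable 1 onset /bwp/ has 3 consonants (> 2) → illicit
vdel.jlor — violates constraint (b): syllable 1 coda contains /l/ → illicit
puzw — violates constraint (c): syllable 1 coda /zw/ has 2 consonants (> 1) → illicit
waj.ol — violates constraint (b): syllable 2 coda contains /l/ → illicit
jze — violates constraint (d): contains banned sequence /jz/ → illicit
grupz — violates constraint (c): syllable 1 coda /pz/ has 2 consonants (> 1) → illicit
No form is licit → 0.

0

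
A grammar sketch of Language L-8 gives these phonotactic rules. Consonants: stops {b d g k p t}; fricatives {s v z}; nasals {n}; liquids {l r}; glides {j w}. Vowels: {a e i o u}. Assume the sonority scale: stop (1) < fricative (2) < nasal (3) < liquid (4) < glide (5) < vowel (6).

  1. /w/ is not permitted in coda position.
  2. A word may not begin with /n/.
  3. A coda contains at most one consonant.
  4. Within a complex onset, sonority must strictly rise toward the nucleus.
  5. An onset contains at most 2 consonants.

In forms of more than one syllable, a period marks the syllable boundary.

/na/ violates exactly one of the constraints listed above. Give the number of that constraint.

2

/na/: word begins with /n/.
This is a violation of constraint 2: "A word may not begin with /n/."
The remaining constraints (1, 3, 4, 5) are satisfied.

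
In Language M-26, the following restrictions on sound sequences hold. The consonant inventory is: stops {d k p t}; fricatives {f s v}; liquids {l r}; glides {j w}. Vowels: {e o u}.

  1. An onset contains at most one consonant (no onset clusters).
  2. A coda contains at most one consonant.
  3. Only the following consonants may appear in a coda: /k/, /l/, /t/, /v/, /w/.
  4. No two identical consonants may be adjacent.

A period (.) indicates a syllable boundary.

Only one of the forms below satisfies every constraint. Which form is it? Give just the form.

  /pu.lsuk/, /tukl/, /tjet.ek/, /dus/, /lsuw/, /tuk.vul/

/pu.lsuk/ — violates constraint 1: syllable 2 onset /ls/ has 2 consonants (> 1) → illicit
/tukl/ — violates constraint 2: syllable 1 coda /kl/ has 2 consonants (> 1) → illicit
/tjet.ek/ — violates constraint 1: syllable 1 onset /tj/ has 2 consonants (> 1) → illicit
/dus/ — violates constraint 3: syllable 1 coda contains /s/, which is not a licensed coda consonant → illicit
/lsuw/ — violates constraint 1: syllable 1 onset /ls/ has 2 consonants (> 1) → illicit
/tuk.vul/ — σ1 onset /t/, coda /k/ ok; σ2 onset /v/, coda /l/ ok → licit

/tuk.vul/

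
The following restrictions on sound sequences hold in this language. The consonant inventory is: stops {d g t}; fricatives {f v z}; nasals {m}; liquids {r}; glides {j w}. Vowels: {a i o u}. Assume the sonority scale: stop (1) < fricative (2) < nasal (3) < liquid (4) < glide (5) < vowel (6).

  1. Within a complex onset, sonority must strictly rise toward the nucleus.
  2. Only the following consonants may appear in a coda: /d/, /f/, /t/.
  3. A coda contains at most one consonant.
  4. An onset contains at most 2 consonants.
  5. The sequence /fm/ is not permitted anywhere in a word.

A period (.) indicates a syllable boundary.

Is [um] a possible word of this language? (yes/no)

[um] — violates constraint 2: syllable 1 coda contains /m/, which is not a licensed coda consonant → ill-formed

no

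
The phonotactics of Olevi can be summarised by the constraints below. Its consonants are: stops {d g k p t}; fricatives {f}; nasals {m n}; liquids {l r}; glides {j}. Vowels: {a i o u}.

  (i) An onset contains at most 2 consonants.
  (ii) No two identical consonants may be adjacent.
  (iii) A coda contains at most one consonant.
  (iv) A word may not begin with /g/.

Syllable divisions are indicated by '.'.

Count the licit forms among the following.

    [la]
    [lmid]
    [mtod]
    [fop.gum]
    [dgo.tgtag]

[la] — σ1 onset /l/, coda /∅/ ok → licit
[lmid] — σ1 onset /lm/ (2C), coda /d/ ok → licit
[mtod] — σ1 onset /mt/ (2C), coda /d/ ok → licit
[fop.gum] — σ1 onset /f/, coda /p/ ok; σ2 onset /g/, coda /m/ ok → licit
[dgo.tgtag] — violates constraint (i): syllable 2 onset /tgt/ has 3 consonants (> 2) → illicit
Licit: [la], [lmid], [mtod], [fop.gum] → 4.

4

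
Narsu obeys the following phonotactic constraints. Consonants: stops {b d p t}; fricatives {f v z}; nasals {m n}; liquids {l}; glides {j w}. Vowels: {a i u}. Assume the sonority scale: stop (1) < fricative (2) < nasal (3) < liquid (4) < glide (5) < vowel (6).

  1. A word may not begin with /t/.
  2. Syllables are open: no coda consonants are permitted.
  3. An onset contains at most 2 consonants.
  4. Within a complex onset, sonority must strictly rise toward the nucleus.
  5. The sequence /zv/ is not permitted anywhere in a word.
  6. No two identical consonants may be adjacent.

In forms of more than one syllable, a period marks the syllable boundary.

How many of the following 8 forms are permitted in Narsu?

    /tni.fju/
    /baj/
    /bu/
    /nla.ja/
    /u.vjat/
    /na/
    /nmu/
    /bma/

/tni.fju/ — violates constraint 1: word begins with /t/ → not permitted
/baj/ — violates constraint 2: syllable 1 coda /j/ has 1 consonant (> 0) → not permitted
/bu/ — σ1 onset /b/, coda /∅/ ok → permitted
/nla.ja/ — σ1 onset /nl/ (3→4 rises), coda /∅/ ok; σ2 onset /j/, coda /∅/ ok → permitted
/u.vjat/ — violates constraint 2: syllable 2 coda /t/ has 1 consonant (> 0) → not permitted
/na/ — σ1 onset /n/, coda /∅/ ok → permitted
/nmu/ — violates constraint 4: syllable 1 onset /nm/: /n/ (nasal, 3) → /m/ (nasal, 3) does not rise → not permitted
/bma/ — σ1 onset /bm/ (1→3 rises), coda /∅/ ok → permitted
Permitted: /bu/, /nla.ja/, /na/, /bma/ → 4.

4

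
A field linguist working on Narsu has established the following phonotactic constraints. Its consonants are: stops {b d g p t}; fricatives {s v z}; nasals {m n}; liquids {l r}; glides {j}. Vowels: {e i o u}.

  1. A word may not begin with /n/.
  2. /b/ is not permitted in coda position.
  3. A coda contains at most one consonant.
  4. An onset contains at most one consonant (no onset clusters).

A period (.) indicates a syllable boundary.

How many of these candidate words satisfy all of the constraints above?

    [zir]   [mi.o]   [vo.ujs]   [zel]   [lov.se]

[zir] — σ1 onset /z/, coda /r/ ok → permitted
[mi.o] — σ1 onset /m/, coda /∅/ ok; σ2 onset /∅/, coda /∅/ ok → permitted
[vo.ujs] — violates constraint 3: syllable 2 coda /js/ has 2 consonants (> 1) → not permitted
[zel] — σ1 onset /z/, coda /l/ ok → permitted
[lov.se] — σ1 onset /l/, coda /v/ ok; σ2 onset /s/, coda /∅/ ok → permitted
Permitted: [zir], [mi.o], [zel], [lov.se] → 4.

4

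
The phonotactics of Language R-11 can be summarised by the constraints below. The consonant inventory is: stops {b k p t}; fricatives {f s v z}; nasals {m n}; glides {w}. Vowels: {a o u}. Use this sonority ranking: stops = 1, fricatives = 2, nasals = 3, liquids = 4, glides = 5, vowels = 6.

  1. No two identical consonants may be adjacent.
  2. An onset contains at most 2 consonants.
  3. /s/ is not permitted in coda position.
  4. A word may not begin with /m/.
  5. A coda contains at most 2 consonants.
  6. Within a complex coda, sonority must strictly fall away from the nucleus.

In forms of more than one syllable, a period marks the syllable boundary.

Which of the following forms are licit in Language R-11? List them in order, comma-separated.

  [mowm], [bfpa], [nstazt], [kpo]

[kpo]

[mowm] — violates constraint 4: word begins with /m/ → illicit
[bfpa] — violates constraint 2: syllable 1 onset /bfp/ has 3 consonants (> 2) → illicit
[nstazt] — violates constraint 2: syllable 1 onset /nst/ has 3 consonants (> 2) → illicit
[kpo] — σ1 onset /kp/ (2C), coda /∅/ ok → licit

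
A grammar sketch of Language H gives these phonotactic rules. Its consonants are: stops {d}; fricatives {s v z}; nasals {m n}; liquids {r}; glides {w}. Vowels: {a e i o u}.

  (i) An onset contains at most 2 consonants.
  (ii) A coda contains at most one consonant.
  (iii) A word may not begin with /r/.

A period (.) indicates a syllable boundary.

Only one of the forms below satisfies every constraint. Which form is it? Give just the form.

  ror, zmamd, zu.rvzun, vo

ror — violates constraint (iii): word begins with /r/ → not permitted
zmamd — violates constraint (ii): syllable 1 coda /md/ has 2 consonants (> 1) → not permitted
zu.rvzun — violates constraint (i): syllable 2 onset /rvz/ has 3 consonants (> 2) → not permitted
vo — σ1 onset /v/, coda /∅/ ok → permitted

vo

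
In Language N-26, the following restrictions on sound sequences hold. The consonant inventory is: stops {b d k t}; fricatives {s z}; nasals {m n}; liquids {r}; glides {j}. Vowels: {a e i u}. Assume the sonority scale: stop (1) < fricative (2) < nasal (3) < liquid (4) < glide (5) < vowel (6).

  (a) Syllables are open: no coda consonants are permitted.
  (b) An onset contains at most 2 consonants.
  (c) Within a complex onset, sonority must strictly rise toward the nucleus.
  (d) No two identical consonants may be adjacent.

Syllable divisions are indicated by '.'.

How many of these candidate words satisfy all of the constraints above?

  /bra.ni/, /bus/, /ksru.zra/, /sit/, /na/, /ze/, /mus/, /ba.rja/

4

/bra.ni/ — σ1 onset /br/ (1→4 rises), coda /∅/ ok; σ2 onset /n/, coda /∅/ ok → well-formed
/bus/ — violates constraint (a): syllable 1 coda /s/ has 1 consonant (> 0) → ill-formed
/ksru.zra/ — violates constraint (b): syllable 1 onset /ksr/ has 3 consonants (> 2) → ill-formed
/sit/ — violates constraint (a): syllable 1 coda /t/ has 1 consonant (> 0) → ill-formed
/na/ — σ1 onset /n/, coda /∅/ ok → well-formed
/ze/ — σ1 onset /z/, coda /∅/ ok → well-formed
/mus/ — violates constraint (a): syllable 1 coda /s/ has 1 consonant (> 0) → ill-formed
/ba.rja/ — σ1 onset /b/, coda /∅/ ok; σ2 onset /rj/ (4→5 rises), coda /∅/ ok → well-formed
Well-formed: /bra.ni/, /na/, /ze/, /ba.rja/ → 4.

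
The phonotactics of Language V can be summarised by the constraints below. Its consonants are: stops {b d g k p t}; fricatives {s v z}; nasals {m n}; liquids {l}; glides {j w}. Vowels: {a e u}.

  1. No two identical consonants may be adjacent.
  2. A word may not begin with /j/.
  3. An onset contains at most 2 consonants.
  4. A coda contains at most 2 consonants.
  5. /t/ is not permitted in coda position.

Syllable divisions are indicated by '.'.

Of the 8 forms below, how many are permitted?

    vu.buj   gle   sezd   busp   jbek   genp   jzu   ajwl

5

vu.buj — σ1 onset /v/, coda /∅/ ok; σ2 onset /b/, coda /j/ ok → permitted
gle — σ1 onset /gl/ (2C), coda /∅/ ok → permitted
sezd — σ1 onset /s/, coda /zd/ (2C) ok → permitted
busp — σ1 onset /b/, coda /sp/ (2C) ok → permitted
jbek — violates constraint 2: word begins with /j/ → not permitted
genp — σ1 onset /g/, coda /np/ (2C) ok → permitted
jzu — violates constraint 2: word begins with /j/ → not permitted
ajwl — violates constraint 4: syllable 1 coda /jwl/ has 3 consonants (> 2) → not permitted
Permitted: vu.buj, gle, sezd, busp, genp → 5.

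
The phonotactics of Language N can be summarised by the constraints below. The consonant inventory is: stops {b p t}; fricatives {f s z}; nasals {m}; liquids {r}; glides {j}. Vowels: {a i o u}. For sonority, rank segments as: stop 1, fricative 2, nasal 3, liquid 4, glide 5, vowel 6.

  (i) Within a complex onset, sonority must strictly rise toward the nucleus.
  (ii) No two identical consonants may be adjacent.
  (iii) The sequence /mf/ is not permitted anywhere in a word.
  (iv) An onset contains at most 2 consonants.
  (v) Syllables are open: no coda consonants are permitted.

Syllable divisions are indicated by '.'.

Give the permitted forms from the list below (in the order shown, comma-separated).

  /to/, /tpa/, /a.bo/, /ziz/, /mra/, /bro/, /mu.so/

/to/ — σ1 onset /t/, coda /∅/ ok → permitted
/tpa/ — violates constraint (i): syllable 1 onset /tp/: /t/ (stop, 1) → /p/ (stop, 1) does not rise → not permitted
/a.bo/ — σ1 onset /∅/, coda /∅/ ok; σ2 onset /b/, coda /∅/ ok → permitted
/ziz/ — violates constraint (v): syllable 1 coda /z/ has 1 consonant (> 0) → not permitted
/mra/ — σ1 onset /mr/ (3→4 rises), coda /∅/ ok → permitted
/bro/ — σ1 onset /br/ (1→4 rises), coda /∅/ ok → permitted
/mu.so/ — σ1 onset /m/, coda /∅/ ok; σ2 onset /s/, coda /∅/ ok → permitted

/to/, /a.bo/, /mra/, /bro/, /mu.so/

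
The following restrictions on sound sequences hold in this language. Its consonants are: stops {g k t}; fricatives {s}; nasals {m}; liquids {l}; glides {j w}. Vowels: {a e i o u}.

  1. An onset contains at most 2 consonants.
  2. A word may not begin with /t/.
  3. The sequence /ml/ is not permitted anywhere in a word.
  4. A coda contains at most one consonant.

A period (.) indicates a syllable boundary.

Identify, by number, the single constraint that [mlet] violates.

3

[mlet]: contains banned sequence /ml/.
This is a violation of constraint 3: "The sequence /ml/ is not permitted anywhere in a word."
The remaining constraints (1, 2, 4) are satisfied.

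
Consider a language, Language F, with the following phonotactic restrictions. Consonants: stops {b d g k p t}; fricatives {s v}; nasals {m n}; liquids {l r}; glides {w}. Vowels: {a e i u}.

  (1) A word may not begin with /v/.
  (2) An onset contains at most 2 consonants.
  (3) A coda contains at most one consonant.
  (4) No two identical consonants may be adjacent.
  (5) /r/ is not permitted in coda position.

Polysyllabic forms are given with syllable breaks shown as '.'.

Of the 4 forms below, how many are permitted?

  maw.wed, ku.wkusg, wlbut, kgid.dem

0

maw.wed — violates constraint 4: adjacent identical consonants /ww/ → not permitted
ku.wkusg — violates constraint 3: syllable 2 coda /sg/ has 2 consonants (> 1) → not permitted
wlbut — violates constraint 2: syllable 1 onset /wlb/ has 3 consonants (> 2) → not permitted
kgid.dem — violates constraint 4: adjacent identical consonants /dd/ → not permitted
No form is permitted → 0.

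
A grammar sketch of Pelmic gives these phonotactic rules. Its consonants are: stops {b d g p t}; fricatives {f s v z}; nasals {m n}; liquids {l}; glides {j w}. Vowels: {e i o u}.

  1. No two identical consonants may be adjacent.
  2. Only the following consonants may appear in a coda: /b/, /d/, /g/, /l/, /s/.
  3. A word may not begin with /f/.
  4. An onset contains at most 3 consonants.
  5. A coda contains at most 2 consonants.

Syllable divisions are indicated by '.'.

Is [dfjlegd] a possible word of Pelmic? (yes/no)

no

[dfjlegd] — violates constraint 4: syllable 1 onset /dfjl/ has 4 consonants (> 3) → illicit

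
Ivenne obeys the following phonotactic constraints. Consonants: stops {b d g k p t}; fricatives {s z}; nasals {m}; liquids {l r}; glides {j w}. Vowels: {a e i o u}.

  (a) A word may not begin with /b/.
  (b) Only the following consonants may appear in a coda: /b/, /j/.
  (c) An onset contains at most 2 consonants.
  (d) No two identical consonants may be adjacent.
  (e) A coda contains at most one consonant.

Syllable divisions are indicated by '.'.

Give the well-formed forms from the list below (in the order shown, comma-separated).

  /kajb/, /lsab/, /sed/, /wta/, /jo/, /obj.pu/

/lsab/, /wta/, /jo/

/kajb/ — violates constraint (e): syllable 1 coda /jb/ has 2 consonants (> 1) → ill-formed
/lsab/ — σ1 onset /ls/ (2C), coda /b/ ok → well-formed
/sed/ — violates constraint (b): syllable 1 coda contains /d/, which is not a licensed coda consonant → ill-formed
/wta/ — σ1 onset /wt/ (2C), coda /∅/ ok → well-formed
/jo/ — σ1 onset /j/, coda /∅/ ok → well-formed
/obj.pu/ — violates constraint (e): syllable 1 coda /bj/ has 2 consonants (> 1) → ill-formed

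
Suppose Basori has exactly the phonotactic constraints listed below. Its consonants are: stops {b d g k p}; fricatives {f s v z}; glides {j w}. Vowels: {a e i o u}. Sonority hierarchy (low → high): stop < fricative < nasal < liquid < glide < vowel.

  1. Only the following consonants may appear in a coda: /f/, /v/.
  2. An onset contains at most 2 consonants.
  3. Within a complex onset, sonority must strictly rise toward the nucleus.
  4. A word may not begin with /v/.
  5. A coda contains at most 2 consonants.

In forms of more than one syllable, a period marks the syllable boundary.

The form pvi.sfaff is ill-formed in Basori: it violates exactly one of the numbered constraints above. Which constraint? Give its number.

3

pvi.sfaff: syllable 2 onset /sf/: /s/ (fricative, 2) → /f/ (fricative, 2) does not rise.
This is a violation of constraint 3: "Within a complex onset, sonority must strictly rise toward the nucleus."
The remaining constraints (1, 2, 4, 5) are satisfied.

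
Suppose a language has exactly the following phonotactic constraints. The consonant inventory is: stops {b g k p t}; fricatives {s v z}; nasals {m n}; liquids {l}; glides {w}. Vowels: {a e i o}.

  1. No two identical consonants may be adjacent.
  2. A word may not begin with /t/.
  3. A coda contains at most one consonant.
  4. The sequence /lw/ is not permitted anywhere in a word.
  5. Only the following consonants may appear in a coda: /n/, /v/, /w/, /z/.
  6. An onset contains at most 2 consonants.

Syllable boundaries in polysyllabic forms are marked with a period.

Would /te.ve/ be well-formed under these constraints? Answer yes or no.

no

/te.ve/ — violates constraint 2: word begins with /t/ → ill-formed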